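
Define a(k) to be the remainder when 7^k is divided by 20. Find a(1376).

1

a(0) = 1,  a(1) = 7,  a(2) = 9,  a(3) = 3,  a(4) = 1.
The sequence repeats with period 4.
So a(1376) = a(0 + ((1376-0) mod 4)) = a(0) = 1.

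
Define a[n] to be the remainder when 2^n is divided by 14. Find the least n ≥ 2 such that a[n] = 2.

4

We have a[1] = 2,  a[2] = 4,  a[3] = 8,  a[4] = 2.
Since a[4] = a[1] = 2, the sequence is periodic with period 3.
The value 2 next appears (with n ≥ 2) at a[4].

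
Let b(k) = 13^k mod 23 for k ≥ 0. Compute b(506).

Computing terms: b(0) = 1, b(1) = 13, b(2) = 8, b(3) = 12, b(4) = 18, b(5) = 4, b(6) = 6, b(7) = 9, b(8) = 2, b(9) = 3, b(10) = 16, b(11) = 1.
The sequence repeats with period 11.
(506 - 0) mod 11 = 0, so b(506) = b(0) = 1.

1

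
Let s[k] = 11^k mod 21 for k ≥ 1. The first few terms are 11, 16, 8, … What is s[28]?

Computing terms: s[1] = 11,  s[2] = 16,  s[3] = 8,  s[4] = 4,  s[5] = 2,  s[6] = 1,  s[7] = 11.
Since s[7] = s[1] = 11, the sequence is periodic with period 6.
So s[28] = s[1 + ((28-1) mod 6)] = s[4] = 4.

4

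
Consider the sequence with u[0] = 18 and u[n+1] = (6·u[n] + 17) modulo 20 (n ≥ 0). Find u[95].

3

Listing terms: u[0] = 18,  u[1] = 5,  u[2] = 7,  u[3] = 19,  u[4] = 11,  u[5] = 3,  u[6] = 15,  u[7] = 7.
Since u[7] = u[2] = 7, the sequence is eventually periodic: after a pre-period of length 2 it cycles with period 5.
For n ≥ 2, u[n] depends only on (n - 2) mod 5. (95 - 2) mod 5 = 3, so u[95] = u[5] = 3.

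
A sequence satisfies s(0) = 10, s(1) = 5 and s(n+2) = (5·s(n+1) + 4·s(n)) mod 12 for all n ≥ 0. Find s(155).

9

Computing terms: s(0) = 10; s(1) = 5; s(2) = 5; s(3) = 9; s(4) = 5; s(5) = 1; s(6) = 1; s(7) = 9; s(8) = 1; s(9) = 5; s(10) = 5.
Since (s(9), s(10)) = (s(1), s(2)) = (5, 5) (two consecutive terms determine the rest), the sequence is eventually periodic: after a pre-period of length 1 it cycles with period 8.
For n ≥ 1, s(n) depends only on (n - 1) mod 8. (155 - 1) mod 8 = 2, so s(155) = s(3) = 9.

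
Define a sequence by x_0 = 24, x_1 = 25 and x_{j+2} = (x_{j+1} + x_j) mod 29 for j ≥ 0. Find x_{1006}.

23

We have x_0 = 24; x_1 = 25; x_2 = 20; x_3 = 16; x_4 = 7; x_5 = 23; x_6 = 1; x_7 = 24; x_8 = 25.
Since (x_7, x_8) = (x_0, x_1) = (24, 25) (two consecutive terms determine the rest), the sequence is periodic with period 7.
(1006 - 0) mod 7 = 5, so x_{1006} = x_5 = 23.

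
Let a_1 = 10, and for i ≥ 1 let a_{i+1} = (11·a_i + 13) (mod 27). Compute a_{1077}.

We have a_1 = 10,  a_2 = 15,  a_3 = 16,  a_4 = 0,  a_5 = 13,  a_6 = 21,  a_7 = 1,  a_8 = 24,  a_9 = 7,  a_{10} = 9,  a_{11} = 4,  a_{12} = 3,  a_{13} = 19,  a_{14} = 6,  a_{15} = 25,  a_{16} = 18,  a_{17} = 22,  a_{18} = 12,  a_{19} = 10.
Since a_{19} = a_1 = 10, the sequence is periodic with period 18.
(1077 - 1) mod 18 = 14, so a_{1077} = a_{15} = 25.

25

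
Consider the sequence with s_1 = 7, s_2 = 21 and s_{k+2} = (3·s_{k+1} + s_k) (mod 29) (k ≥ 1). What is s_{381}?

We have s_1 = 7; s_2 = 21; s_3 = 12; s_4 = 28; s_5 = 9; s_6 = 26; s_7 = 0; s_8 = 26; s_9 = 20; s_{10} = 28; s_{11} = 17; s_{12} = 21; s_{13} = 22; s_{14} = 0; s_{15} = 22; s_{16} = 8; s_{17} = 17; s_{18} = 1; s_{19} = 20; s_{20} = 3; s_{21} = 0; s_{22} = 3; s_{23} = 9; s_{24} = 1; s_{25} = 12; s_{26} = 8; s_{27} = 7; s_{28} = 0; s_{29} = 7; s_{30} = 21.
Since (s_{29}, s_{30}) = (s_1, s_2) = (7, 21) (two consecutive terms determine the rest), the sequence is periodic with period 28.
So s_{381} = s_{1 + ((381-1) mod 28)} = s_{17} = 17.

17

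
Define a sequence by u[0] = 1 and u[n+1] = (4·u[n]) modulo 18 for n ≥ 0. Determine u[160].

u[0] = 1; u[1] = 4; u[2] = 16; u[3] = 10; u[4] = 4.
Since u[4] = u[1] = 4, the sequence is eventually periodic: after a pre-period of length 1 it cycles with period 3.
For n ≥ 1, u[n] depends only on (n - 1) mod 3. (160 - 1) mod 3 = 0, so u[160] = u[1] = 4.

4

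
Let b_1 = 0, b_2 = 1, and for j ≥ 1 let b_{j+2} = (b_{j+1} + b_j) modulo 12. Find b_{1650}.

b_1 = 0,  b_2 = 1,  b_3 = 1,  b_4 = 2,  b_5 = 3,  b_6 = 5,  b_7 = 8,  b_8 = 1,  b_9 = 9,  b_{10} = 10,  b_{11} = 7,  b_{12} = 5,  b_{13} = 0,  b_{14} = 5,  b_{15} = 5,  b_{16} = 10,  b_{17} = 3,  b_{18} = 1,  b_{19} = 4,  b_{20} = 5,  b_{21} = 9,  b_{22} = 2,  b_{23} = 11,  b_{24} = 1,  b_{25} = 0,  b_{26} = 1.
The sequence repeats with period 24.
So b_{1650} = b_{1 + ((1650-1) mod 24)} = b_{18} = 1.

1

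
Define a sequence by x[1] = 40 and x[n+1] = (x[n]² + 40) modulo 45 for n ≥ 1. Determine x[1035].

We have x[1] = 40, x[2] = 20, x[3] = 35, x[4] = 5, x[5] = 20.
Since x[5] = x[2] = 20, the sequence is eventually periodic: after a pre-period of length 1 it cycles with period 3.
For n ≥ 2, x[n] depends only on (n - 2) mod 3. (1035 - 2) mod 3 = 1, so x[1035] = x[3] = 35.

35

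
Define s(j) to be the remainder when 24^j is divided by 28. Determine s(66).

8

Listing terms: s(1) = 24; s(2) = 16; s(3) = 20; s(4) = 4; s(5) = 12; s(6) = 8; s(7) = 24.
Since s(7) = s(1) = 24, the sequence is periodic with period 6.
So s(66) = s(1 + ((66-1) mod 6)) = s(6) = 8.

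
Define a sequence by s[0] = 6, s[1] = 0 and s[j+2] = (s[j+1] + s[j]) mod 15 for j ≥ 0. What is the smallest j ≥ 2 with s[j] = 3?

5

We have s[0] = 6; s[1] = 0; s[2] = 6; s[3] = 6; s[4] = 12; s[5] = 3; s[6] = 0; s[7] = 3; s[8] = 3; s[9] = 6; s[10] = 9; s[11] = 0; s[12] = 9; s[13] = 9; s[14] = 3; s[15] = 12; s[16] = 0; s[17] = 12; s[18] = 12; s[19] = 9; s[20] = 6; s[21] = 0.
Since (s[20], s[21]) = (s[0], s[1]) = (6, 0) (two consecutive terms determine the rest), the sequence is periodic with period 20.
The value 3 first appears (with j ≥ 2) at s[5].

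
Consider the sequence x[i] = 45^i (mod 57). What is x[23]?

30

x[1] = 45, x[2] = 30, x[3] = 39, x[4] = 45.
The sequence repeats with period 3.
So x[23] = x[1 + ((23-1) mod 3)] = x[2] = 30.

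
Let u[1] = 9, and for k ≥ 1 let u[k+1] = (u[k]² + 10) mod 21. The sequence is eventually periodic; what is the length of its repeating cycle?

3

Listing terms: u[1] = 9; u[2] = 7; u[3] = 17; u[4] = 5; u[5] = 14; u[6] = 17.
Since u[6] = u[3] = 17, the sequence is eventually periodic: after a pre-period of length 2 it cycles with period 3.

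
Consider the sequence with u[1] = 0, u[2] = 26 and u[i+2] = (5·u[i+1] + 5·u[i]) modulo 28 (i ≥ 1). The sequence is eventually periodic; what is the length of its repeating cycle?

u[1] = 0, u[2] = 26, u[3] = 18, u[4] = 24, u[5] = 14, u[6] = 22, u[7] = 12, u[8] = 2, u[9] = 14, u[10] = 24, u[11] = 22, u[12] = 6, u[13] = 0, u[14] = 2, u[15] = 10, u[16] = 4, u[17] = 14, u[18] = 6, u[19] = 16, u[20] = 26, u[21] = 14, u[22] = 4, u[23] = 6, u[24] = 22, u[25] = 0, u[26] = 26.
Since (u[25], u[26]) = (u[1], u[2]) = (0, 26) (two consecutive terms determine the rest), the sequence is periodic with period 24.

24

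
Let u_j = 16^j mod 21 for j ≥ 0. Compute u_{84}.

1

We have u_0 = 1,  u_1 = 16,  u_2 = 4,  u_3 = 1.
Since u_3 = u_0 = 1, the sequence is periodic with period 3.
(84 - 0) mod 3 = 0, so u_{84} = u_0 = 1.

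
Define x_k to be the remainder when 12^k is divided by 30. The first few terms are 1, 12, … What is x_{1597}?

Computing terms: x_0 = 1, x_1 = 12, x_2 = 24, x_3 = 18, x_4 = 6, x_5 = 12.
Since x_5 = x_1 = 12, the sequence is eventually periodic: after a pre-period of length 1 it cycles with period 4.
For k ≥ 1, x_k depends only on (k - 1) mod 4. (1597 - 1) mod 4 = 0, so x_{1597} = x_1 = 12.

12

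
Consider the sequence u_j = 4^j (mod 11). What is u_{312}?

5

Computing terms: u_1 = 4,  u_2 = 5,  u_3 = 9,  u_4 = 3,  u_5 = 1,  u_6 = 4.
Since u_6 = u_1 = 4, the sequence is periodic with period 5.
(312 - 1) mod 5 = 1, so u_{312} = u_2 = 5.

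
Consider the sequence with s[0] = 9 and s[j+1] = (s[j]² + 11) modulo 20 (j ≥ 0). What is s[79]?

We have s[0] = 9,  s[1] = 12,  s[2] = 15,  s[3] = 16,  s[4] = 7,  s[5] = 0,  s[6] = 11,  s[7] = 12.
Since s[7] = s[1] = 12, the sequence is eventually periodic: after a pre-period of length 1 it cycles with period 6.
For j ≥ 1, s[j] depends only on (j - 1) mod 6. (79 - 1) mod 6 = 0, so s[79] = s[1] = 12.

12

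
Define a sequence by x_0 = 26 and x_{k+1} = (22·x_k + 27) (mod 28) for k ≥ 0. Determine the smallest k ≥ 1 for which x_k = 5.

7

Computing terms: x_0 = 26, x_1 = 11, x_2 = 17, x_3 = 9, x_4 = 1, x_5 = 21, x_6 = 13, x_7 = 5, x_8 = 25, x_9 = 17.
Since x_9 = x_2 = 17, the sequence is eventually periodic: after a pre-period of length 2 it cycles with period 7.
The value 5 first appears (with k ≥ 1) at x_7.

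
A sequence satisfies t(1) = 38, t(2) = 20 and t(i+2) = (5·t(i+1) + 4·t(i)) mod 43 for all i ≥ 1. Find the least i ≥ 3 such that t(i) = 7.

Listing terms: t(1) = 38; t(2) = 20; t(3) = 37; t(4) = 7; t(5) = 11; t(6) = 40; t(7) = 29; t(8) = 4; t(9) = 7; t(10) = 8; t(11) = 25; t(12) = 28; t(13) = 25; t(14) = 22; t(15) = 38; t(16) = 20.
Since (t(15), t(16)) = (t(1), t(2)) = (38, 20) (two consecutive terms determine the rest), the sequence is periodic with period 14.
The value 7 first appears (with i ≥ 3) at t(4).

4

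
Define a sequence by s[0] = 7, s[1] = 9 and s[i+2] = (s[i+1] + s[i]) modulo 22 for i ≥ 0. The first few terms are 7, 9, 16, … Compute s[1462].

5

We have s[0] = 7, s[1] = 9, s[2] = 16, s[3] = 3, s[4] = 19, s[5] = 0, s[6] = 19, s[7] = 19, s[8] = 16, s[9] = 13, s[10] = 7, s[11] = 20, s[12] = 5, s[13] = 3, s[14] = 8, s[15] = 11, s[16] = 19, s[17] = 8, s[18] = 5, s[19] = 13, s[20] = 18, s[21] = 9, s[22] = 5, s[23] = 14, s[24] = 19, s[25] = 11, s[26] = 8, s[27] = 19, s[28] = 5, s[29] = 2, s[30] = 7, s[31] = 9.
The sequence repeats with period 30.
(1462 - 0) mod 30 = 22, so s[1462] = s[22] = 5.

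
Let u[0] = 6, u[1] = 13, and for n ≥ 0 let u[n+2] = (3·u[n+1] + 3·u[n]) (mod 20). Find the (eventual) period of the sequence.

12

Computing terms: u[0] = 6, u[1] = 13, u[2] = 17, u[3] = 10, u[4] = 1, u[5] = 13, u[6] = 2, u[7] = 5, u[8] = 1, u[9] = 18, u[10] = 17, u[11] = 5, u[12] = 6, u[13] = 13.
Since (u[12], u[13]) = (u[0], u[1]) = (6, 13) (two consecutive terms determine the rest), the sequence is periodic with period 12.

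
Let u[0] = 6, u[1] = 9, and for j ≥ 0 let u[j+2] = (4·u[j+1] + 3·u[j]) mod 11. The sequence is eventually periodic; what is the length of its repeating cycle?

Computing terms: u[0] = 6,  u[1] = 9,  u[2] = 10,  u[3] = 1,  u[4] = 1,  u[5] = 7,  u[6] = 9,  u[7] = 2,  u[8] = 2,  u[9] = 3,  u[10] = 7,  u[11] = 4,  u[12] = 4,  u[13] = 6,  u[14] = 3,  u[15] = 8,  u[16] = 8,  u[17] = 1,  u[18] = 6,  u[19] = 5,  u[20] = 5,  u[21] = 2,  u[22] = 1,  u[23] = 10,  u[24] = 10,  u[25] = 4,  u[26] = 2,  u[27] = 9,  u[28] = 9,  u[29] = 8,  u[30] = 4,  u[31] = 7,  u[32] = 7,  u[33] = 5,  u[34] = 8,  u[35] = 3,  u[36] = 3,  u[37] = 10,  u[38] = 5,  u[39] = 6,  u[40] = 6,  u[41] = 9.
The sequence repeats with period 40.

40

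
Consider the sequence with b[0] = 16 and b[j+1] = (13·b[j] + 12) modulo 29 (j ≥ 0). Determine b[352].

1

Listing terms: b[0] = 16, b[1] = 17, b[2] = 1, b[3] = 25, b[4] = 18, b[5] = 14, b[6] = 20, b[7] = 11, b[8] = 10, b[9] = 26, b[10] = 2, b[11] = 9, b[12] = 13, b[13] = 7, b[14] = 16.
The sequence repeats with period 14.
(352 - 0) mod 14 = 2, so b[352] = b[2] = 1.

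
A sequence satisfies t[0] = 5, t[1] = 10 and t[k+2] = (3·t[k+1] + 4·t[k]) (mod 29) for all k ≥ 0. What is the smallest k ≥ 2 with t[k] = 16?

3

We have t[0] = 5, t[1] = 10, t[2] = 21, t[3] = 16, t[4] = 16, t[5] = 25, t[6] = 23, t[7] = 24, t[8] = 19, t[9] = 8, t[10] = 13, t[11] = 13, t[12] = 4, t[13] = 6, t[14] = 5, t[15] = 10.
The sequence repeats with period 14.
The value 16 first appears (with k ≥ 2) at t[3].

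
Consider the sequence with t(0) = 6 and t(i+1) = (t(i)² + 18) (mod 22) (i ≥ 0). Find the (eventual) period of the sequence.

3

Listing terms: t(0) = 6,  t(1) = 10,  t(2) = 8,  t(3) = 16,  t(4) = 10.
Since t(4) = t(1) = 10, the sequence is eventually periodic: after a pre-period of length 1 it cycles with period 3.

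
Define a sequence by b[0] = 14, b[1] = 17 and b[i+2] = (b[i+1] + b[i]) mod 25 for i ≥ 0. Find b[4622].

6

Computing terms: b[0] = 14, b[1] = 17, b[2] = 6, b[3] = 23, b[4] = 4, b[5] = 2, b[6] = 6, b[7] = 8, b[8] = 14, b[9] = 22, b[10] = 11, b[11] = 8, b[12] = 19, b[13] = 2, b[14] = 21, b[15] = 23, b[16] = 19, b[17] = 17, b[18] = 11, b[19] = 3, b[20] = 14, b[21] = 17.
The sequence repeats with period 20.
(4622 - 0) mod 20 = 2, so b[4622] = b[2] = 6.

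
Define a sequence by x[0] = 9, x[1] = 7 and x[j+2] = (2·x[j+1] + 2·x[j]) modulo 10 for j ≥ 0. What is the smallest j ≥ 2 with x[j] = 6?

Computing terms: x[0] = 9,  x[1] = 7,  x[2] = 2,  x[3] = 8,  x[4] = 0,  x[5] = 6,  x[6] = 2,  x[7] = 6,  x[8] = 6,  x[9] = 4,  x[10] = 0,  x[11] = 8,  x[12] = 6,  x[13] = 8,  x[14] = 8,  x[15] = 2,  x[16] = 0,  x[17] = 4,  x[18] = 8,  x[19] = 4,  x[20] = 4,  x[21] = 6,  x[22] = 0,  x[23] = 2,  x[24] = 4,  x[25] = 2,  x[26] = 2,  x[27] = 8.
Since (x[26], x[27]) = (x[2], x[3]) = (2, 8) (two consecutive terms determine the rest), the sequence is eventually periodic: after a pre-period of length 2 it cycles with period 24.
The value 6 first appears (with j ≥ 2) at x[5].

5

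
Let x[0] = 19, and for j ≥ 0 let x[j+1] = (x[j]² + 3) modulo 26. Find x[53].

12

Listing terms: x[0] = 19, x[1] = 0, x[2] = 3, x[3] = 12, x[4] = 17, x[5] = 6, x[6] = 13, x[7] = 16, x[8] = 25, x[9] = 4, x[10] = 19.
The sequence repeats with period 10.
(53 - 0) mod 10 = 3, so x[53] = x[3] = 12.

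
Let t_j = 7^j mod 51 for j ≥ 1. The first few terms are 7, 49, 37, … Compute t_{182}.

We have t_1 = 7,  t_2 = 49,  t_3 = 37,  t_4 = 4,  t_5 = 28,  t_6 = 43,  t_7 = 46,  t_8 = 16,  t_9 = 10,  t_{10} = 19,  t_{11} = 31,  t_{12} = 13,  t_{13} = 40,  t_{14} = 25,  t_{15} = 22,  t_{16} = 1,  t_{17} = 7.
The sequence repeats with period 16.
(182 - 1) mod 16 = 5, so t_{182} = t_6 = 43.

43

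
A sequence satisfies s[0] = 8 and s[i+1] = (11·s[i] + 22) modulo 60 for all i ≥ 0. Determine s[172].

32

Listing terms: s[0] = 8,  s[1] = 50,  s[2] = 32,  s[3] = 14,  s[4] = 56,  s[5] = 38,  s[6] = 20,  s[7] = 2,  s[8] = 44,  s[9] = 26,  s[10] = 8.
Since s[10] = s[0] = 8, the sequence is periodic with period 10.
(172 - 0) mod 10 = 2, so s[172] = s[2] = 32.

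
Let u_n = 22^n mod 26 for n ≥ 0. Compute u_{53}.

16

Listing terms: u_0 = 1,  u_1 = 22,  u_2 = 16,  u_3 = 14,  u_4 = 22.
Since u_4 = u_1 = 22, the sequence is eventually periodic: after a pre-period of length 1 it cycles with period 3.
For n ≥ 1, u_n depends only on (n - 1) mod 3. (53 - 1) mod 3 = 1, so u_{53} = u_2 = 16.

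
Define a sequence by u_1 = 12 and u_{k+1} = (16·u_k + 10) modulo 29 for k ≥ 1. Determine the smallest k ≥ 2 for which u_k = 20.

6

We have u_1 = 12, u_2 = 28, u_3 = 23, u_4 = 1, u_5 = 26, u_6 = 20, u_7 = 11, u_8 = 12.
The sequence repeats with period 7.
The value 20 first appears (with k ≥ 2) at u_6.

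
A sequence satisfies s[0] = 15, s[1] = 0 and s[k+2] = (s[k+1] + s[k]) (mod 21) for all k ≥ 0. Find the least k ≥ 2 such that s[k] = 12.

Listing terms: s[0] = 15,  s[1] = 0,  s[2] = 15,  s[3] = 15,  s[4] = 9,  s[5] = 3,  s[6] = 12,  s[7] = 15,  s[8] = 6,  s[9] = 0,  s[10] = 6,  s[11] = 6,  s[12] = 12,  s[13] = 18,  s[14] = 9,  s[15] = 6,  s[16] = 15,  s[17] = 0.
The sequence repeats with period 16.
The value 12 first appears (with k ≥ 2) at s[6].

6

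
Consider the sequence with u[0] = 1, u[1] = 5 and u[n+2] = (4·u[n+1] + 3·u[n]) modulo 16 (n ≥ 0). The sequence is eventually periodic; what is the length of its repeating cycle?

Listing terms: u[0] = 1,  u[1] = 5,  u[2] = 7,  u[3] = 11,  u[4] = 1,  u[5] = 5.
Since (u[4], u[5]) = (u[0], u[1]) = (1, 5) (two consecutive terms determine the rest), the sequence is periodic with period 4.

4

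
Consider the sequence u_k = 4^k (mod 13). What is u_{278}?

3

We have u_1 = 4; u_2 = 3; u_3 = 12; u_4 = 9; u_5 = 10; u_6 = 1; u_7 = 4.
Since u_7 = u_1 = 4, the sequence is periodic with period 6.
So u_{278} = u_{1 + ((278-1) mod 6)} = u_2 = 3.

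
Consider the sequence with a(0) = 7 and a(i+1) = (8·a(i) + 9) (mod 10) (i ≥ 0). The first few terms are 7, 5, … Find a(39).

Computing terms: a(0) = 7; a(1) = 5; a(2) = 9; a(3) = 1; a(4) = 7.
Since a(4) = a(0) = 7, the sequence is periodic with period 4.
(39 - 0) mod 4 = 3, so a(39) = a(3) = 1.

1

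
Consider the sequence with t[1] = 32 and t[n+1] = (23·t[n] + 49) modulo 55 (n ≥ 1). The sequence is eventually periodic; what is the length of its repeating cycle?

Listing terms: t[1] = 32, t[2] = 15, t[3] = 9, t[4] = 36, t[5] = 52, t[6] = 35, t[7] = 29, t[8] = 1, t[9] = 17, t[10] = 0, t[11] = 49, t[12] = 21, t[13] = 37, t[14] = 20, t[15] = 14, t[16] = 41, t[17] = 2, t[18] = 40, t[19] = 34, t[20] = 6, t[21] = 22, t[22] = 5, t[23] = 54, t[24] = 26, t[25] = 42, t[26] = 25, t[27] = 19, t[28] = 46, t[29] = 7, t[30] = 45, t[31] = 39, t[32] = 11, t[33] = 27, t[34] = 10, t[35] = 4, t[36] = 31, t[37] = 47, t[38] = 30, t[39] = 24, t[40] = 51, t[41] = 12, t[42] = 50, t[43] = 44, t[44] = 16, t[45] = 32.
Since t[45] = t[1] = 32, the sequence is periodic with period 44.

44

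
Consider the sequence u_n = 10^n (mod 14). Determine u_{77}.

u_0 = 1; u_1 = 10; u_2 = 2; u_3 = 6; u_4 = 4; u_5 = 12; u_6 = 8; u_7 = 10.
Since u_7 = u_1 = 10, the sequence is eventually periodic: after a pre-period of length 1 it cycles with period 6.
For n ≥ 1, u_n depends only on (n - 1) mod 6. (77 - 1) mod 6 = 4, so u_{77} = u_5 = 12.

12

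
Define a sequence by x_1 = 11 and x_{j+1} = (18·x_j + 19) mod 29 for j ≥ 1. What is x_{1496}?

Listing terms: x_1 = 11,  x_2 = 14,  x_3 = 10,  x_4 = 25,  x_5 = 5,  x_6 = 22,  x_7 = 9,  x_8 = 7,  x_9 = 0,  x_{10} = 19,  x_{11} = 13,  x_{12} = 21,  x_{13} = 20,  x_{14} = 2,  x_{15} = 26,  x_{16} = 23,  x_{17} = 27,  x_{18} = 12,  x_{19} = 3,  x_{20} = 15,  x_{21} = 28,  x_{22} = 1,  x_{23} = 8,  x_{24} = 18,  x_{25} = 24,  x_{26} = 16,  x_{27} = 17,  x_{28} = 6,  x_{29} = 11.
Since x_{29} = x_1 = 11, the sequence is periodic with period 28.
(1496 - 1) mod 28 = 11, so x_{1496} = x_{12} = 21.

21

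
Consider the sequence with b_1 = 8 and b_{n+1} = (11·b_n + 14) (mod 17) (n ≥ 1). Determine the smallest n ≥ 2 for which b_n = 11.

6

b_1 = 8,  b_2 = 0,  b_3 = 14,  b_4 = 15,  b_5 = 9,  b_6 = 11,  b_7 = 16,  b_8 = 3,  b_9 = 13,  b_{10} = 4,  b_{11} = 7,  b_{12} = 6,  b_{13} = 12,  b_{14} = 10,  b_{15} = 5,  b_{16} = 1,  b_{17} = 8.
The sequence repeats with period 16.
The value 11 first appears (with n ≥ 2) at b_6.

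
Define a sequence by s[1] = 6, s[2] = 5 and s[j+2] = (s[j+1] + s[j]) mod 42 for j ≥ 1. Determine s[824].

29

Listing terms: s[1] = 6, s[2] = 5, s[3] = 11, s[4] = 16, s[5] = 27, s[6] = 1, s[7] = 28, s[8] = 29, s[9] = 15, s[10] = 2, s[11] = 17, s[12] = 19, s[13] = 36, s[14] = 13, s[15] = 7, s[16] = 20, s[17] = 27, s[18] = 5, s[19] = 32, s[20] = 37, s[21] = 27, s[22] = 22, s[23] = 7, s[24] = 29, s[25] = 36, s[26] = 23, s[27] = 17, s[28] = 40, s[29] = 15, s[30] = 13, s[31] = 28, s[32] = 41, s[33] = 27, s[34] = 26, s[35] = 11, s[36] = 37, s[37] = 6, s[38] = 1, s[39] = 7, s[40] = 8, s[41] = 15, s[42] = 23, s[43] = 38, s[44] = 19, s[45] = 15, s[46] = 34, s[47] = 7, s[48] = 41, s[49] = 6, s[50] = 5.
The sequence repeats with period 48.
(824 - 1) mod 48 = 7, so s[824] = s[8] = 29.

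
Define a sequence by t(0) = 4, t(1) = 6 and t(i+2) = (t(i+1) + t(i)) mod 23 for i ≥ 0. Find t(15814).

Computing terms: t(0) = 4; t(1) = 6; t(2) = 10; t(3) = 16; t(4) = 3; t(5) = 19; t(6) = 22; t(7) = 18; t(8) = 17; t(9) = 12; t(10) = 6; t(11) = 18; t(12) = 1; t(13) = 19; t(14) = 20; t(15) = 16; t(16) = 13; t(17) = 6; t(18) = 19; t(19) = 2; t(20) = 21; t(21) = 0; t(22) = 21; t(23) = 21; t(24) = 19; t(25) = 17; t(26) = 13; t(27) = 7; t(28) = 20; t(29) = 4; t(30) = 1; t(31) = 5; t(32) = 6; t(33) = 11; t(34) = 17; t(35) = 5; t(36) = 22; t(37) = 4; t(38) = 3; t(39) = 7; t(40) = 10; t(41) = 17; t(42) = 4; t(43) = 21; t(44) = 2; t(45) = 0; t(46) = 2; t(47) = 2; t(48) = 4; t(49) = 6.
The sequence repeats with period 48.
(15814 - 0) mod 48 = 22, so t(15814) = t(22) = 21.

21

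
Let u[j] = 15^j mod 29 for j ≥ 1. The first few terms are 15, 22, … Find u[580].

u[1] = 15; u[2] = 22; u[3] = 11; u[4] = 20; u[5] = 10; u[6] = 5; u[7] = 17; u[8] = 23; u[9] = 26; u[10] = 13; u[11] = 21; u[12] = 25; u[13] = 27; u[14] = 28; u[15] = 14; u[16] = 7; u[17] = 18; u[18] = 9; u[19] = 19; u[20] = 24; u[21] = 12; u[22] = 6; u[23] = 3; u[24] = 16; u[25] = 8; u[26] = 4; u[27] = 2; u[28] = 1; u[29] = 15.
The sequence repeats with period 28.
So u[580] = u[1 + ((580-1) mod 28)] = u[20] = 24.

24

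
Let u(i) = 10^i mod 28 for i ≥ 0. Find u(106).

4

We have u(0) = 1, u(1) = 10, u(2) = 16, u(3) = 20, u(4) = 4, u(5) = 12, u(6) = 8, u(7) = 24, u(8) = 16.
Since u(8) = u(2) = 16, the sequence is eventually periodic: after a pre-period of length 2 it cycles with period 6.
For i ≥ 2, u(i) depends only on (i - 2) mod 6. (106 - 2) mod 6 = 2, so u(106) = u(4) = 4.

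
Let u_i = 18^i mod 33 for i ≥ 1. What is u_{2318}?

9

We have u_1 = 18,  u_2 = 27,  u_3 = 24,  u_4 = 3,  u_5 = 21,  u_6 = 15,  u_7 = 6,  u_8 = 9,  u_9 = 30,  u_{10} = 12,  u_{11} = 18.
The sequence repeats with period 10.
(2318 - 1) mod 10 = 7, so u_{2318} = u_8 = 9.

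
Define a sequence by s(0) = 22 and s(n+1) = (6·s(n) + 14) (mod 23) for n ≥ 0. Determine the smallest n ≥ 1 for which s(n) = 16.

2

s(0) = 22; s(1) = 8; s(2) = 16; s(3) = 18; s(4) = 7; s(5) = 10; s(6) = 5; s(7) = 21; s(8) = 2; s(9) = 3; s(10) = 9; s(11) = 22.
The sequence repeats with period 11.
The value 16 first appears (with n ≥ 1) at s(2).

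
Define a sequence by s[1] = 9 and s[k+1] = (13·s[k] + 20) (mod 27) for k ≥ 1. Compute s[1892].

2

Listing terms: s[1] = 9; s[2] = 2; s[3] = 19; s[4] = 24; s[5] = 8; s[6] = 16; s[7] = 12; s[8] = 14; s[9] = 13; s[10] = 0; s[11] = 20; s[12] = 10; s[13] = 15; s[14] = 26; s[15] = 7; s[16] = 3; s[17] = 5; s[18] = 4; s[19] = 18; s[20] = 11; s[21] = 1; s[22] = 6; s[23] = 17; s[24] = 25; s[25] = 21; s[26] = 23; s[27] = 22; s[28] = 9.
The sequence repeats with period 27.
(1892 - 1) mod 27 = 1, so s[1892] = s[2] = 2.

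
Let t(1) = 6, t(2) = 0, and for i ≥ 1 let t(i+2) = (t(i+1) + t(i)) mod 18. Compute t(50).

0

We have t(1) = 6; t(2) = 0; t(3) = 6; t(4) = 6; t(5) = 12; t(6) = 0; t(7) = 12; t(8) = 12; t(9) = 6; t(10) = 0.
The sequence repeats with period 8.
(50 - 1) mod 8 = 1, so t(50) = t(2) = 0.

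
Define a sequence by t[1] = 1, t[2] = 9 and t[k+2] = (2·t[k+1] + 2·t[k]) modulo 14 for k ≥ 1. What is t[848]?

0

Listing terms: t[1] = 1; t[2] = 9; t[3] = 6; t[4] = 2; t[5] = 2; t[6] = 8; t[7] = 6; t[8] = 0; t[9] = 12; t[10] = 10; t[11] = 2; t[12] = 10; t[13] = 10; t[14] = 12; t[15] = 2; t[16] = 0; t[17] = 4; t[18] = 8; t[19] = 10; t[20] = 8; t[21] = 8; t[22] = 4; t[23] = 10; t[24] = 0; t[25] = 6; t[26] = 12; t[27] = 8; t[28] = 12; t[29] = 12; t[30] = 6; t[31] = 8; t[32] = 0; t[33] = 2; t[34] = 4; t[35] = 12; t[36] = 4; t[37] = 4; t[38] = 2; t[39] = 12; t[40] = 0; t[41] = 10; t[42] = 6; t[43] = 4; t[44] = 6; t[45] = 6; t[46] = 10; t[47] = 4; t[48] = 0; t[49] = 8; t[50] = 2; t[51] = 6; t[52] = 2.
Since (t[51], t[52]) = (t[3], t[4]) = (6, 2) (two consecutive terms determine the rest), the sequence is eventually periodic: after a pre-period of length 2 it cycles with period 48.
For k ≥ 3, t[k] depends only on (k - 3) mod 48. (848 - 3) mod 48 = 29, so t[848] = t[32] = 0.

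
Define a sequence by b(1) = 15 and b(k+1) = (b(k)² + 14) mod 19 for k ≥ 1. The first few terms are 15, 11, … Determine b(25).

15

Computing terms: b(1) = 15; b(2) = 11; b(3) = 2; b(4) = 18; b(5) = 15.
Since b(5) = b(1) = 15, the sequence is periodic with period 4.
(25 - 1) mod 4 = 0, so b(25) = b(1) = 15.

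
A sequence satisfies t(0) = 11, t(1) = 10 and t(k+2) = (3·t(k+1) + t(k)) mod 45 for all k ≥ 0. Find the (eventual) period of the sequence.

12

Listing terms: t(0) = 11; t(1) = 10; t(2) = 41; t(3) = 43; t(4) = 35; t(5) = 13; t(6) = 29; t(7) = 10; t(8) = 14; t(9) = 7; t(10) = 35; t(11) = 22; t(12) = 11; t(13) = 10.
Since (t(12), t(13)) = (t(0), t(1)) = (11, 10) (two consecutive terms determine the rest), the sequence is periodic with period 12.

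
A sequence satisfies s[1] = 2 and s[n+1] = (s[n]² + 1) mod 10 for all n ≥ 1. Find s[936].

1

We have s[1] = 2; s[2] = 5; s[3] = 6; s[4] = 7; s[5] = 0; s[6] = 1; s[7] = 2.
Since s[7] = s[1] = 2, the sequence is periodic with period 6.
So s[936] = s[1 + ((936-1) mod 6)] = s[6] = 1.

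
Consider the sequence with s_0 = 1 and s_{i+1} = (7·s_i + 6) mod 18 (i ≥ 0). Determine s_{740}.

7

We have s_0 = 1, s_1 = 13, s_2 = 7, s_3 = 1.
The sequence repeats with period 3.
So s_{740} = s_{0 + ((740-0) mod 3)} = s_2 = 7.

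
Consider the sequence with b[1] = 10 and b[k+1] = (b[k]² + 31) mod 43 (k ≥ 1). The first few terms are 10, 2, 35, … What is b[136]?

Computing terms: b[1] = 10,  b[2] = 2,  b[3] = 35,  b[4] = 9,  b[5] = 26,  b[6] = 19,  b[7] = 5,  b[8] = 13,  b[9] = 28,  b[10] = 41,  b[11] = 35.
Since b[11] = b[3] = 35, the sequence is eventually periodic: after a pre-period of length 2 it cycles with period 8.
For k ≥ 3, b[k] depends only on (k - 3) mod 8. (136 - 3) mod 8 = 5, so b[136] = b[8] = 13.

13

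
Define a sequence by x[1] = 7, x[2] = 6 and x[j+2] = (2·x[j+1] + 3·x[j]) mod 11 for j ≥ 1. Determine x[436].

x[1] = 7; x[2] = 6; x[3] = 0; x[4] = 7; x[5] = 3; x[6] = 5; x[7] = 8; x[8] = 9; x[9] = 9; x[10] = 1; x[11] = 7; x[12] = 6.
Since (x[11], x[12]) = (x[1], x[2]) = (7, 6) (two consecutive terms determine the rest), the sequence is periodic with period 10.
(436 - 1) mod 10 = 5, so x[436] = x[6] = 5.

5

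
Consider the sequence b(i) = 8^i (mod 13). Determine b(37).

8

We have b(0) = 1, b(1) = 8, b(2) = 12, b(3) = 5, b(4) = 1.
The sequence repeats with period 4.
So b(37) = b(0 + ((37-0) mod 4)) = b(1) = 8.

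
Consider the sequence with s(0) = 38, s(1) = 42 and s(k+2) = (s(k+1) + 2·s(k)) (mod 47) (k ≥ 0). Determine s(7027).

3

We have s(0) = 38, s(1) = 42, s(2) = 24, s(3) = 14, s(4) = 15, s(5) = 43, s(6) = 26, s(7) = 18, s(8) = 23, s(9) = 12, s(10) = 11, s(11) = 35, s(12) = 10, s(13) = 33, s(14) = 6, s(15) = 25, s(16) = 37, s(17) = 40, s(18) = 20, s(19) = 6, s(20) = 46, s(21) = 11, s(22) = 9, s(23) = 31, s(24) = 2, s(25) = 17, s(26) = 21, s(27) = 8, s(28) = 3, s(29) = 19, s(30) = 25, s(31) = 16, s(32) = 19, s(33) = 4, s(34) = 42, s(35) = 3, s(36) = 40, s(37) = 46, s(38) = 32, s(39) = 30, s(40) = 0, s(41) = 13, s(42) = 13, s(43) = 39, s(44) = 18, s(45) = 2, s(46) = 38, s(47) = 42.
The sequence repeats with period 46.
So s(7027) = s(0 + ((7027-0) mod 46)) = s(35) = 3.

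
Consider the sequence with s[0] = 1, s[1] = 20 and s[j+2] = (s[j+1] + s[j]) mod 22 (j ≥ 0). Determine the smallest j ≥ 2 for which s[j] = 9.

We have s[0] = 1, s[1] = 20, s[2] = 21, s[3] = 19, s[4] = 18, s[5] = 15, s[6] = 11, s[7] = 4, s[8] = 15, s[9] = 19, s[10] = 12, s[11] = 9, s[12] = 21, s[13] = 8, s[14] = 7, s[15] = 15, s[16] = 0, s[17] = 15, s[18] = 15, s[19] = 8, s[20] = 1, s[21] = 9, s[22] = 10, s[23] = 19, s[24] = 7, s[25] = 4, s[26] = 11, s[27] = 15, s[28] = 4, s[29] = 19, s[30] = 1, s[31] = 20.
The sequence repeats with period 30.
The value 9 first appears (with j ≥ 2) at s[11].

11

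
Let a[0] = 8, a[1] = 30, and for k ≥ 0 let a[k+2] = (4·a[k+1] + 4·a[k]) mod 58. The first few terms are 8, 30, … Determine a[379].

2

Computing terms: a[0] = 8,  a[1] = 30,  a[2] = 36,  a[3] = 32,  a[4] = 40,  a[5] = 56,  a[6] = 36,  a[7] = 20,  a[8] = 50,  a[9] = 48,  a[10] = 44,  a[11] = 20,  a[12] = 24,  a[13] = 2,  a[14] = 46,  a[15] = 18,  a[16] = 24,  a[17] = 52,  a[18] = 14,  a[19] = 32,  a[20] = 10,  a[21] = 52,  a[22] = 16,  a[23] = 40,  a[24] = 50,  a[25] = 12,  a[26] = 16,  a[27] = 54,  a[28] = 48,  a[29] = 2,  a[30] = 26,  a[31] = 54,  a[32] = 30,  a[33] = 46,  a[34] = 14,  a[35] = 8,  a[36] = 30.
The sequence repeats with period 35.
(379 - 0) mod 35 = 29, so a[379] = a[29] = 2.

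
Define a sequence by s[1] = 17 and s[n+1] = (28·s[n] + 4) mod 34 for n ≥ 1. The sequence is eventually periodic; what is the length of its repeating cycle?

16

Computing terms: s[1] = 17; s[2] = 4; s[3] = 14; s[4] = 22; s[5] = 8; s[6] = 24; s[7] = 30; s[8] = 28; s[9] = 6; s[10] = 2; s[11] = 26; s[12] = 18; s[13] = 32; s[14] = 16; s[15] = 10; s[16] = 12; s[17] = 0; s[18] = 4.
Since s[18] = s[2] = 4, the sequence is eventually periodic: after a pre-period of length 1 it cycles with period 16.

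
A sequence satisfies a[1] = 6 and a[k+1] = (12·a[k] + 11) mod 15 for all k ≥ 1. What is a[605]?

11

We have a[1] = 6,  a[2] = 8,  a[3] = 2,  a[4] = 5,  a[5] = 11,  a[6] = 8.
Since a[6] = a[2] = 8, the sequence is eventually periodic: after a pre-period of length 1 it cycles with period 4.
For k ≥ 2, a[k] depends only on (k - 2) mod 4. (605 - 2) mod 4 = 3, so a[605] = a[5] = 11.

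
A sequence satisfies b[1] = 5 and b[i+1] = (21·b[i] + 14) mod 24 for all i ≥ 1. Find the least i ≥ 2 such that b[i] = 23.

2

We have b[1] = 5; b[2] = 23; b[3] = 17; b[4] = 11; b[5] = 5.
Since b[5] = b[1] = 5, the sequence is periodic with period 4.
The value 23 first appears (with i ≥ 2) at b[2].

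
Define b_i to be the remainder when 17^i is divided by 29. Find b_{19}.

12

Listing terms: b_0 = 1,  b_1 = 17,  b_2 = 28,  b_3 = 12,  b_4 = 1.
Since b_4 = b_0 = 1, the sequence is periodic with period 4.
(19 - 0) mod 4 = 3, so b_{19} = b_3 = 12.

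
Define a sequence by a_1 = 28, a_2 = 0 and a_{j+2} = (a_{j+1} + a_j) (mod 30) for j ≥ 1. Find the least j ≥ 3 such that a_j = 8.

Listing terms: a_1 = 28,  a_2 = 0,  a_3 = 28,  a_4 = 28,  a_5 = 26,  a_6 = 24,  a_7 = 20,  a_8 = 14,  a_9 = 4,  a_{10} = 18,  a_{11} = 22,  a_{12} = 10,  a_{13} = 2,  a_{14} = 12,  a_{15} = 14,  a_{16} = 26,  a_{17} = 10,  a_{18} = 6,  a_{19} = 16,  a_{20} = 22,  a_{21} = 8,  a_{22} = 0,  a_{23} = 8,  a_{24} = 8,  a_{25} = 16,  a_{26} = 24,  a_{27} = 10,  a_{28} = 4,  a_{29} = 14,  a_{30} = 18,  a_{31} = 2,  a_{32} = 20,  a_{33} = 22,  a_{34} = 12,  a_{35} = 4,  a_{36} = 16,  a_{37} = 20,  a_{38} = 6,  a_{39} = 26,  a_{40} = 2,  a_{41} = 28,  a_{42} = 0.
The sequence repeats with period 40.
The value 8 first appears (with j ≥ 3) at a_{21}.

21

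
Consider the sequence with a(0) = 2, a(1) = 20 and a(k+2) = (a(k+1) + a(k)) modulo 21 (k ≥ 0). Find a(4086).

2

We have a(0) = 2, a(1) = 20, a(2) = 1, a(3) = 0, a(4) = 1, a(5) = 1, a(6) = 2, a(7) = 3, a(8) = 5, a(9) = 8, a(10) = 13, a(11) = 0, a(12) = 13, a(13) = 13, a(14) = 5, a(15) = 18, a(16) = 2, a(17) = 20.
The sequence repeats with period 16.
(4086 - 0) mod 16 = 6, so a(4086) = a(6) = 2.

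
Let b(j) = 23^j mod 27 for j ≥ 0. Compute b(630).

1

Listing terms: b(0) = 1,  b(1) = 23,  b(2) = 16,  b(3) = 17,  b(4) = 13,  b(5) = 2,  b(6) = 19,  b(7) = 5,  b(8) = 7,  b(9) = 26,  b(10) = 4,  b(11) = 11,  b(12) = 10,  b(13) = 14,  b(14) = 25,  b(15) = 8,  b(16) = 22,  b(17) = 20,  b(18) = 1.
Since b(18) = b(0) = 1, the sequence is periodic with period 18.
(630 - 0) mod 18 = 0, so b(630) = b(0) = 1.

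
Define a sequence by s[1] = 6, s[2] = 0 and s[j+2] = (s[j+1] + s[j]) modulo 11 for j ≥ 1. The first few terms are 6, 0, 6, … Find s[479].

Listing terms: s[1] = 6; s[2] = 0; s[3] = 6; s[4] = 6; s[5] = 1; s[6] = 7; s[7] = 8; s[8] = 4; s[9] = 1; s[10] = 5; s[11] = 6; s[12] = 0.
Since (s[11], s[12]) = (s[1], s[2]) = (6, 0) (two consecutive terms determine the rest), the sequence is periodic with period 10.
(479 - 1) mod 10 = 8, so s[479] = s[9] = 1.

1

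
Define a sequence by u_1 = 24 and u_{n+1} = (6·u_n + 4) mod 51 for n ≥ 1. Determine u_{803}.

25

Computing terms: u_1 = 24,  u_2 = 46,  u_3 = 25,  u_4 = 1,  u_5 = 10,  u_6 = 13,  u_7 = 31,  u_8 = 37,  u_9 = 22,  u_{10} = 34,  u_{11} = 4,  u_{12} = 28,  u_{13} = 19,  u_{14} = 16,  u_{15} = 49,  u_{16} = 43,  u_{17} = 7,  u_{18} = 46.
Since u_{18} = u_2 = 46, the sequence is eventually periodic: after a pre-period of length 1 it cycles with period 16.
For n ≥ 2, u_n depends only on (n - 2) mod 16. (803 - 2) mod 16 = 1, so u_{803} = u_3 = 25.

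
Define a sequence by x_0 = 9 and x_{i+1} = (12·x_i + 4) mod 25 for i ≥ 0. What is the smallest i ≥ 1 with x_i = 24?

12

x_0 = 9, x_1 = 12, x_2 = 23, x_3 = 5, x_4 = 14, x_5 = 22, x_6 = 18, x_7 = 20, x_8 = 19, x_9 = 7, x_{10} = 13, x_{11} = 10, x_{12} = 24, x_{13} = 17, x_{14} = 8, x_{15} = 0, x_{16} = 4, x_{17} = 2, x_{18} = 3, x_{19} = 15, x_{20} = 9.
The sequence repeats with period 20.
The value 24 first appears (with i ≥ 1) at x_{12}.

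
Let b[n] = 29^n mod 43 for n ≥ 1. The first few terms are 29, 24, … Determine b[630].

We have b[1] = 29, b[2] = 24, b[3] = 8, b[4] = 17, b[5] = 20, b[6] = 21, b[7] = 7, b[8] = 31, b[9] = 39, b[10] = 13, b[11] = 33, b[12] = 11, b[13] = 18, b[14] = 6, b[15] = 2, b[16] = 15, b[17] = 5, b[18] = 16, b[19] = 34, b[20] = 40, b[21] = 42, b[22] = 14, b[23] = 19, b[24] = 35, b[25] = 26, b[26] = 23, b[27] = 22, b[28] = 36, b[29] = 12, b[30] = 4, b[31] = 30, b[32] = 10, b[33] = 32, b[34] = 25, b[35] = 37, b[36] = 41, b[37] = 28, b[38] = 38, b[39] = 27, b[40] = 9, b[41] = 3, b[42] = 1, b[43] = 29.
The sequence repeats with period 42.
(630 - 1) mod 42 = 41, so b[630] = b[42] = 1.

1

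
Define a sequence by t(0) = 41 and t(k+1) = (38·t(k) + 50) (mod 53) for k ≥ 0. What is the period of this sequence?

t(0) = 41,  t(1) = 18,  t(2) = 45,  t(3) = 11,  t(4) = 44,  t(5) = 26,  t(6) = 31,  t(7) = 9,  t(8) = 21,  t(9) = 0,  t(10) = 50,  t(11) = 42,  t(12) = 3,  t(13) = 5,  t(14) = 28,  t(15) = 1,  t(16) = 35,  t(17) = 2,  t(18) = 20,  t(19) = 15,  t(20) = 37,  t(21) = 25,  t(22) = 46,  t(23) = 49,  t(24) = 4,  t(25) = 43,  t(26) = 41.
The sequence repeats with period 26.

26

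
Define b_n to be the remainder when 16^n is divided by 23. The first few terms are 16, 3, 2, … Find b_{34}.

16

Listing terms: b_1 = 16; b_2 = 3; b_3 = 2; b_4 = 9; b_5 = 6; b_6 = 4; b_7 = 18; b_8 = 12; b_9 = 8; b_{10} = 13; b_{11} = 1; b_{12} = 16.
Since b_{12} = b_1 = 16, the sequence is periodic with period 11.
(34 - 1) mod 11 = 0, so b_{34} = b_1 = 16.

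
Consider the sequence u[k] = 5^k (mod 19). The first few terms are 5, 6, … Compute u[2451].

11

Listing terms: u[1] = 5; u[2] = 6; u[3] = 11; u[4] = 17; u[5] = 9; u[6] = 7; u[7] = 16; u[8] = 4; u[9] = 1; u[10] = 5.
Since u[10] = u[1] = 5, the sequence is periodic with period 9.
(2451 - 1) mod 9 = 2, so u[2451] = u[3] = 11.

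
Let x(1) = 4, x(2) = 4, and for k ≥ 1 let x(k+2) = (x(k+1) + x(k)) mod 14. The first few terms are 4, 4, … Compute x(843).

6

x(1) = 4; x(2) = 4; x(3) = 8; x(4) = 12; x(5) = 6; x(6) = 4; x(7) = 10; x(8) = 0; x(9) = 10; x(10) = 10; x(11) = 6; x(12) = 2; x(13) = 8; x(14) = 10; x(15) = 4; x(16) = 0; x(17) = 4; x(18) = 4.
The sequence repeats with period 16.
(843 - 1) mod 16 = 10, so x(843) = x(11) = 6.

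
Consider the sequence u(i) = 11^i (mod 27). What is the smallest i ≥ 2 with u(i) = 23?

We have u(1) = 11; u(2) = 13; u(3) = 8; u(4) = 7; u(5) = 23; u(6) = 10; u(7) = 2; u(8) = 22; u(9) = 26; u(10) = 16; u(11) = 14; u(12) = 19; u(13) = 20; u(14) = 4; u(15) = 17; u(16) = 25; u(17) = 5; u(18) = 1; u(19) = 11.
Since u(19) = u(1) = 11, the sequence is periodic with period 18.
The value 23 first appears (with i ≥ 2) at u(5).

5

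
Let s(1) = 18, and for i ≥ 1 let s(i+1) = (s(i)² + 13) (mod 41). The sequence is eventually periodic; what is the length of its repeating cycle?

3

Listing terms: s(1) = 18; s(2) = 9; s(3) = 12; s(4) = 34; s(5) = 21; s(6) = 3; s(7) = 22; s(8) = 5; s(9) = 38; s(10) = 22.
Since s(10) = s(7) = 22, the sequence is eventually periodic: after a pre-period of length 6 it cycles with period 3.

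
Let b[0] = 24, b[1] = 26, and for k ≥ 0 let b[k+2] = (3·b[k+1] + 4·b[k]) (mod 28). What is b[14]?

6

Listing terms: b[0] = 24; b[1] = 26; b[2] = 6; b[3] = 10; b[4] = 26; b[5] = 6.
Since (b[4], b[5]) = (b[1], b[2]) = (26, 6) (two consecutive terms determine the rest), the sequence is eventually periodic: after a pre-period of length 1 it cycles with period 3.
For k ≥ 1, b[k] depends only on (k - 1) mod 3. (14 - 1) mod 3 = 1, so b[14] = b[2] = 6.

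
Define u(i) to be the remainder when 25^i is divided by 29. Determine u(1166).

24

u(0) = 1, u(1) = 25, u(2) = 16, u(3) = 23, u(4) = 24, u(5) = 20, u(6) = 7, u(7) = 1.
The sequence repeats with period 7.
So u(1166) = u(0 + ((1166-0) mod 7)) = u(4) = 24.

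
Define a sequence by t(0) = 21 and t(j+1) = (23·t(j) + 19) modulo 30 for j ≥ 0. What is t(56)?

Computing terms: t(0) = 21,  t(1) = 22,  t(2) = 15,  t(3) = 4,  t(4) = 21.
The sequence repeats with period 4.
So t(56) = t(0 + ((56-0) mod 4)) = t(0) = 21.

21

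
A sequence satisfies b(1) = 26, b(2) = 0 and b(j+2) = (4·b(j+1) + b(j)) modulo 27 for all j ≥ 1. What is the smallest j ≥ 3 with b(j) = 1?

We have b(1) = 26,  b(2) = 0,  b(3) = 26,  b(4) = 23,  b(5) = 10,  b(6) = 9,  b(7) = 19,  b(8) = 4,  b(9) = 8,  b(10) = 9,  b(11) = 17,  b(12) = 23,  b(13) = 1,  b(14) = 0,  b(15) = 1,  b(16) = 4,  b(17) = 17,  b(18) = 18,  b(19) = 8,  b(20) = 23,  b(21) = 19,  b(22) = 18,  b(23) = 10,  b(24) = 4,  b(25) = 26,  b(26) = 0.
Since (b(25), b(26)) = (b(1), b(2)) = (26, 0) (two consecutive terms determine the rest), the sequence is periodic with period 24.
The value 1 first appears (with j ≥ 3) at b(13).

13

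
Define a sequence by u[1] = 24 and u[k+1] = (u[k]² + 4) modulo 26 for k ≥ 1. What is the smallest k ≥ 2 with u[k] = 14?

We have u[1] = 24; u[2] = 8; u[3] = 16; u[4] = 0; u[5] = 4; u[6] = 20; u[7] = 14; u[8] = 18; u[9] = 16.
Since u[9] = u[3] = 16, the sequence is eventually periodic: after a pre-period of length 2 it cycles with period 6.
The value 14 first appears (with k ≥ 2) at u[7].

7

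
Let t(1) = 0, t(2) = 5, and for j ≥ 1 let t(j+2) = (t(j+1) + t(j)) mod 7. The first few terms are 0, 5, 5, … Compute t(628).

We have t(1) = 0,  t(2) = 5,  t(3) = 5,  t(4) = 3,  t(5) = 1,  t(6) = 4,  t(7) = 5,  t(8) = 2,  t(9) = 0,  t(10) = 2,  t(11) = 2,  t(12) = 4,  t(13) = 6,  t(14) = 3,  t(15) = 2,  t(16) = 5,  t(17) = 0,  t(18) = 5.
The sequence repeats with period 16.
(628 - 1) mod 16 = 3, so t(628) = t(4) = 3.

3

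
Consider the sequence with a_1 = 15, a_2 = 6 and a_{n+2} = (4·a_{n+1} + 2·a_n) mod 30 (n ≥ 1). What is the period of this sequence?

Computing terms: a_1 = 15; a_2 = 6; a_3 = 24; a_4 = 18; a_5 = 0; a_6 = 6; a_7 = 24.
Since (a_6, a_7) = (a_2, a_3) = (6, 24) (two consecutive terms determine the rest), the sequence is eventually periodic: after a pre-period of length 1 it cycles with period 4.

4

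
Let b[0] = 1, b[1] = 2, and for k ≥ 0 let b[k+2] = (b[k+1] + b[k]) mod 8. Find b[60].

We have b[0] = 1,  b[1] = 2,  b[2] = 3,  b[3] = 5,  b[4] = 0,  b[5] = 5,  b[6] = 5,  b[7] = 2,  b[8] = 7,  b[9] = 1,  b[10] = 0,  b[11] = 1,  b[12] = 1,  b[13] = 2.
The sequence repeats with period 12.
So b[60] = b[0 + ((60-0) mod 12)] = b[0] = 1.

1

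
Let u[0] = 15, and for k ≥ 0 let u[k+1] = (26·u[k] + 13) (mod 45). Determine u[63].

34

u[0] = 15,  u[1] = 43,  u[2] = 6,  u[3] = 34,  u[4] = 42,  u[5] = 25,  u[6] = 33,  u[7] = 16,  u[8] = 24,  u[9] = 7,  u[10] = 15.
The sequence repeats with period 10.
(63 - 0) mod 10 = 3, so u[63] = u[3] = 34.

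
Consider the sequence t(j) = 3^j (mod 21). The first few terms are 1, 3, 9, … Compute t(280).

Computing terms: t(0) = 1, t(1) = 3, t(2) = 9, t(3) = 6, t(4) = 18, t(5) = 12, t(6) = 15, t(7) = 3.
Since t(7) = t(1) = 3, the sequence is eventually periodic: after a pre-period of length 1 it cycles with period 6.
For j ≥ 1, t(j) depends only on (j - 1) mod 6. (280 - 1) mod 6 = 3, so t(280) = t(4) = 18.

18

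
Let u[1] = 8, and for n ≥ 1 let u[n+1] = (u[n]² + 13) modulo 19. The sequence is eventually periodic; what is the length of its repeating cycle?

5

Computing terms: u[1] = 8,  u[2] = 1,  u[3] = 14,  u[4] = 0,  u[5] = 13,  u[6] = 11,  u[7] = 1.
Since u[7] = u[2] = 1, the sequence is eventually periodic: after a pre-period of length 1 it cycles with period 5.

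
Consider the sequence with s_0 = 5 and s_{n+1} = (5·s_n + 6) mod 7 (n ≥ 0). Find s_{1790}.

0

s_0 = 5; s_1 = 3; s_2 = 0; s_3 = 6; s_4 = 1; s_5 = 4; s_6 = 5.
The sequence repeats with period 6.
(1790 - 0) mod 6 = 2, so s_{1790} = s_2 = 0.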